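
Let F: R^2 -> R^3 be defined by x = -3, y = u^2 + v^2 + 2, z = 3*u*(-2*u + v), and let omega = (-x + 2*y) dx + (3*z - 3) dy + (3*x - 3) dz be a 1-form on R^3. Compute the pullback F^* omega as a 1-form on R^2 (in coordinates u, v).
F^* omega = (-36*u^3 + 18*u^2*v + 138*u - 36*v) du + (-36*u^2*v + 18*u*v^2 - 36*u - 6*v) dv

Using F^*(f dg) = (f ∘ F) d(g ∘ F), substitute each coordinate x_i by F_i(u, v) in f_i, and replace dx_i by d F_i = (∂F_i/∂u) du + (∂F_i/∂v) dv.
  For the x component: f_1(F) = 2*u^2 + 2*v^2 + 7; d F_1 = (0) du + (0) dv
  For the y component: f_2(F) = -18*u^2 + 9*u*v - 3; d F_2 = (2*u) du + (2*v) dv
  For the z component: f_3(F) = -12; d F_3 = (-12*u + 3*v) du + (3*u) dv
Combining and collecting du, dv coefficients:
  coeff of du: -36*u^3 + 18*u^2*v + 138*u - 36*v
  coeff of dv: -36*u^2*v + 18*u*v^2 - 36*u - 6*v
F^* omega = (-36*u^3 + 18*u^2*v + 138*u - 36*v) du + (-36*u^2*v + 18*u*v^2 - 36*u - 6*v) dv.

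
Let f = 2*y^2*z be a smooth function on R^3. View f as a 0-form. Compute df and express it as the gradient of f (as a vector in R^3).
df = (0) dx + (4*y*z) dy + (2*y^2) dz; grad f = (0, 4*y*z, 2*y^2)

For a 0-form f, d f = (∂f/∂x) dx + (∂f/∂y) dy + (∂f/∂z) dz. The components of the vector representation are exactly the entries of grad f in Cartesian coordinates:
  ∂f/∂x = 0
  ∂f/∂y = 4*y*z
  ∂f/∂z = 2*y^2.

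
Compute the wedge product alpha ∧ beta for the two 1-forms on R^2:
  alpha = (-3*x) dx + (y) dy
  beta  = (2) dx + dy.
alpha ∧ beta = (-3*x - 2*y) dx ∧ dy

Distribute the wedge, using dx_i ∧ dx_j = -dx_j ∧ dx_i and dx_i ∧ dx_i = 0. For each pair (i, j) with i < j, the coefficient of dx_i ∧ dx_j in alpha ∧ beta is (alpha_i * beta_j - alpha_j * beta_i). Collecting: alpha ∧ beta = (-3*x - 2*y) dx ∧ dy.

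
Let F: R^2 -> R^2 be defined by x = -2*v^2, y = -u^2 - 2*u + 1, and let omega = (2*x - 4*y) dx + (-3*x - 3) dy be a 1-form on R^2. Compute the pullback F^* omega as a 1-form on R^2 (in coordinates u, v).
F^* omega = (-12*u*v^2 + 6*u - 12*v^2 + 6) du + (16*v*(-u^2 - 2*u + v^2 + 1)) dv

Using F^*(f dg) = (f ∘ F) d(g ∘ F), substitute each coordinate x_i by F_i(u, v) in f_i, and replace dx_i by d F_i = (∂F_i/∂u) du + (∂F_i/∂v) dv.
  For the x component: f_1(F) = 4*u^2 + 8*u - 4*v^2 - 4; d F_1 = (0) du + (-4*v) dv
  For the y component: f_2(F) = 6*v^2 - 3; d F_2 = (-2*u - 2) du + (0) dv
Combining and collecting du, dv coefficients:
  coeff of du: -12*u*v^2 + 6*u - 12*v^2 + 6
  coeff of dv: 16*v*(-u^2 - 2*u + v^2 + 1)
F^* omega = (-12*u*v^2 + 6*u - 12*v^2 + 6) du + (16*v*(-u^2 - 2*u + v^2 + 1)) dv.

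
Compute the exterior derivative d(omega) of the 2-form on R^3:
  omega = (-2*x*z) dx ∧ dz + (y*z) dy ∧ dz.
d(omega) = 0

For a 2-form omega = sum_{i<j} g_{ij} dx_i ∧ dx_j, the exterior derivative is
  d(omega) = sum_{i<j} d(g_{ij}) ∧ dx_i ∧ dx_j = sum_{i<j, k} (∂g_{ij}/∂x_k) dx_k ∧ dx_i ∧ dx_j.
Expand each term, using dx_k ∧ dx_i ∧ dx_j = sgn(permutation) dx_{(a)} ∧ dx_{(b)} ∧ dx_{(c)} with (a < b < c) sorted:

Collecting like 3-forms: d(omega) = 0.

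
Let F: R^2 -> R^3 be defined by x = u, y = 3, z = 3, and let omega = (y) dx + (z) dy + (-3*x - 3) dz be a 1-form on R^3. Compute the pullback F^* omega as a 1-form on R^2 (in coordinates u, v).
F^* omega = (3) du

Using F^*(f dg) = (f ∘ F) d(g ∘ F), substitute each coordinate x_i by F_i(u, v) in f_i, and replace dx_i by d F_i = (∂F_i/∂u) du + (∂F_i/∂v) dv.
  For the x component: f_1(F) = 3; d F_1 = (1) du + (0) dv
  For the y component: f_2(F) = 3; d F_2 = (0) du + (0) dv
  For the z component: f_3(F) = -3*u - 3; d F_3 = (0) du + (0) dv
Combining and collecting du, dv coefficients:
  coeff of du: 3
  coeff of dv: 0
F^* omega = (3) du.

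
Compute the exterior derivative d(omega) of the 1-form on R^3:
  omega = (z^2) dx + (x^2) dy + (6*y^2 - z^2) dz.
d(omega) = (2*x) dx ∧ dy + (-2*z) dx ∧ dz + (12*y) dy ∧ dz

For a 1-form omega = sum_i f_i dx_i, the exterior derivative is
  d(omega) = sum_{i < j} (∂f_j/∂x_i - ∂f_i/∂x_j) dx_i ∧ dx_j.
  coefficient of dx ∧ dy: ∂f_2/∂x - ∂f_1/∂y = ∂(x^2)/∂x - ∂(z^2)/∂y = 2*x
  coefficient of dx ∧ dz: ∂f_3/∂x - ∂f_1/∂z = ∂(6*y^2 - z^2)/∂x - ∂(z^2)/∂z = -2*z
  coefficient of dy ∧ dz: ∂f_3/∂y - ∂f_2/∂z = ∂(6*y^2 - z^2)/∂y - ∂(x^2)/∂z = 12*y
Assembling: d(omega) = (2*x) dx ∧ dy + (-2*z) dx ∧ dz + (12*y) dy ∧ dz.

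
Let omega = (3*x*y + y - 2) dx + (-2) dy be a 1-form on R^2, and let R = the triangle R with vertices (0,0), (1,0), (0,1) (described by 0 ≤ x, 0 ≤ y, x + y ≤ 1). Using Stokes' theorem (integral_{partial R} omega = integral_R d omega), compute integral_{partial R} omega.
integral_(partial R) omega = -1

Stokes: integral_partial_R omega = integral_R d omega with d omega = (∂Q/∂x - ∂P/∂y) dx ∧ dy.
  ∂Q/∂x = 0
  ∂P/∂y = 3*x + 1
  integrand = ∂Q/∂x - ∂P/∂y = -3*x - 1.
Integrating over R: integral_0^1 integral_0^{1-x} (-3*x - 1) dy dx = -1.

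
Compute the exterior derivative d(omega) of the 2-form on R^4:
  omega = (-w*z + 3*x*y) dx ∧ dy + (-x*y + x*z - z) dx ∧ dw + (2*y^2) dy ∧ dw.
d(omega) = (-w) dx ∧ dy ∧ dz + (x - z) dx ∧ dy ∧ dw + (1 - x) dx ∧ dz ∧ dw

For a 2-form omega = sum_{i<j} g_{ij} dx_i ∧ dx_j, the exterior derivative is
  d(omega) = sum_{i<j} d(g_{ij}) ∧ dx_i ∧ dx_j = sum_{i<j, k} (∂g_{ij}/∂x_k) dx_k ∧ dx_i ∧ dx_j.
Expand each term, using dx_k ∧ dx_i ∧ dx_j = sgn(permutation) dx_{(a)} ∧ dx_{(b)} ∧ dx_{(c)} with (a < b < c) sorted:
  d(-w*z + 3*x*y) includes (∂/∂z)(-w*z + 3*x*y) dz = (-w) dz, which multiplied by dx ∧ dy gives (-w) dx ∧ dy ∧ dz
  d(-w*z + 3*x*y) includes (∂/∂w)(-w*z + 3*x*y) dw = (-z) dw, which multiplied by dx ∧ dy gives (-z) dx ∧ dy ∧ dw
  d(-x*y + x*z - z) includes (∂/∂y)(-x*y + x*z - z) dy = (-x) dy, which multiplied by dx ∧ dw gives (x) dx ∧ dy ∧ dw
  d(-x*y + x*z - z) includes (∂/∂z)(-x*y + x*z - z) dz = (x - 1) dz, which multiplied by dx ∧ dw gives (1 - x) dx ∧ dz ∧ dw
Collecting like 3-forms: d(omega) = (-w) dx ∧ dy ∧ dz + (x - z) dx ∧ dy ∧ dw + (1 - x) dx ∧ dz ∧ dw.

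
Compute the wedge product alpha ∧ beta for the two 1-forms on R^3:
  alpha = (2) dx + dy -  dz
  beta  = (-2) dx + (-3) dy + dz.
alpha ∧ beta = (-4) dx ∧ dy + (-2) dy ∧ dz

Distribute the wedge, using dx_i ∧ dx_j = -dx_j ∧ dx_i and dx_i ∧ dx_i = 0. For each pair (i, j) with i < j, the coefficient of dx_i ∧ dx_j in alpha ∧ beta is (alpha_i * beta_j - alpha_j * beta_i). Collecting: alpha ∧ beta = (-4) dx ∧ dy + (-2) dy ∧ dz.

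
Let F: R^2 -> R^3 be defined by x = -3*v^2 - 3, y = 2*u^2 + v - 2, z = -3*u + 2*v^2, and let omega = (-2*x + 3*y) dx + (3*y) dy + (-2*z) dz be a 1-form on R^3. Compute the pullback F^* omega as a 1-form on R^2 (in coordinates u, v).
F^* omega = (24*u^3 + 12*u*v - 42*u + 12*v^2) du + (-36*u^2*v + 6*u^2 + 24*u*v - 52*v^3 - 18*v^2 + 3*v - 6) dv

Using F^*(f dg) = (f ∘ F) d(g ∘ F), substitute each coordinate x_i by F_i(u, v) in f_i, and replace dx_i by d F_i = (∂F_i/∂u) du + (∂F_i/∂v) dv.
  For the x component: f_1(F) = 6*u^2 + 6*v^2 + 3*v; d F_1 = (0) du + (-6*v) dv
  For the y component: f_2(F) = 6*u^2 + 3*v - 6; d F_2 = (4*u) du + (1) dv
  For the z component: f_3(F) = 6*u - 4*v^2; d F_3 = (-3) du + (4*v) dv
Combining and collecting du, dv coefficients:
  coeff of du: 24*u^3 + 12*u*v - 42*u + 12*v^2
  coeff of dv: -36*u^2*v + 6*u^2 + 24*u*v - 52*v^3 - 18*v^2 + 3*v - 6
F^* omega = (24*u^3 + 12*u*v - 42*u + 12*v^2) du + (-36*u^2*v + 6*u^2 + 24*u*v - 52*v^3 - 18*v^2 + 3*v - 6) dv.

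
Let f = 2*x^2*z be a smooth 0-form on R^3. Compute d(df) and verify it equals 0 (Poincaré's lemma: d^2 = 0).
d(df) = 0

Step 1: df = sum_i (∂f/∂x_i) dx_i = (4*x*z) dx + (0) dy + (2*x^2) dz.
Step 2: Apply d again. Using the 1-form formula, the coefficient of dx ∧ dy in d(df) is ∂^2 f/∂x ∂y - ∂^2 f/∂y ∂x = (0) - (0) = 0 (equality of mixed partials for smooth f).
Similarly for dx ∧ dz and dy ∧ dz — all coefficients vanish. So d(df) = 0.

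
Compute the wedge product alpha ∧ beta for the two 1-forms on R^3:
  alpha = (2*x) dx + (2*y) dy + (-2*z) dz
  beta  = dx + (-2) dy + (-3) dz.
alpha ∧ beta = (-4*x - 2*y) dx ∧ dy + (-6*x + 2*z) dx ∧ dz + (-6*y - 4*z) dy ∧ dz

Distribute the wedge, using dx_i ∧ dx_j = -dx_j ∧ dx_i and dx_i ∧ dx_i = 0. For each pair (i, j) with i < j, the coefficient of dx_i ∧ dx_j in alpha ∧ beta is (alpha_i * beta_j - alpha_j * beta_i). Collecting: alpha ∧ beta = (-4*x - 2*y) dx ∧ dy + (-6*x + 2*z) dx ∧ dz + (-6*y - 4*z) dy ∧ dz.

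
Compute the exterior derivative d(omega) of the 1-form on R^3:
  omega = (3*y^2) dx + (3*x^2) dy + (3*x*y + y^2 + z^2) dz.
d(omega) = (6*x - 6*y) dx ∧ dy + (3*y) dx ∧ dz + (3*x + 2*y) dy ∧ dz

For a 1-form omega = sum_i f_i dx_i, the exterior derivative is
  d(omega) = sum_{i < j} (∂f_j/∂x_i - ∂f_i/∂x_j) dx_i ∧ dx_j.
  coefficient of dx ∧ dy: ∂f_2/∂x - ∂f_1/∂y = ∂(3*x^2)/∂x - ∂(3*y^2)/∂y = 6*x - 6*y
  coefficient of dx ∧ dz: ∂f_3/∂x - ∂f_1/∂z = ∂(3*x*y + y^2 + z^2)/∂x - ∂(3*y^2)/∂z = 3*y
  coefficient of dy ∧ dz: ∂f_3/∂y - ∂f_2/∂z = ∂(3*x*y + y^2 + z^2)/∂y - ∂(3*x^2)/∂z = 3*x + 2*y
Assembling: d(omega) = (6*x - 6*y) dx ∧ dy + (3*y) dx ∧ dz + (3*x + 2*y) dy ∧ dz.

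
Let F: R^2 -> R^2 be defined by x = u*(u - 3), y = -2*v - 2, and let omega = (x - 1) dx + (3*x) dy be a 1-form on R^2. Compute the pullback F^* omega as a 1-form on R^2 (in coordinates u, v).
F^* omega = (2*u^3 - 9*u^2 + 7*u + 3) du + (6*u*(3 - u)) dv

Using F^*(f dg) = (f ∘ F) d(g ∘ F), substitute each coordinate x_i by F_i(u, v) in f_i, and replace dx_i by d F_i = (∂F_i/∂u) du + (∂F_i/∂v) dv.
  For the x component: f_1(F) = u^2 - 3*u - 1; d F_1 = (2*u - 3) du + (0) dv
  For the y component: f_2(F) = 3*u*(u - 3); d F_2 = (0) du + (-2) dv
Combining and collecting du, dv coefficients:
  coeff of du: 2*u^3 - 9*u^2 + 7*u + 3
  coeff of dv: 6*u*(3 - u)
F^* omega = (2*u^3 - 9*u^2 + 7*u + 3) du + (6*u*(3 - u)) dv.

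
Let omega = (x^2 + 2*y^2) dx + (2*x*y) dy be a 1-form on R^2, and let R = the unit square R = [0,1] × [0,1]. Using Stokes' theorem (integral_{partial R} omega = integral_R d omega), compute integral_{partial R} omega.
integral_(partial R) omega = -1

Stokes: integral_partial_R omega = integral_R d omega with d omega = (∂Q/∂x - ∂P/∂y) dx ∧ dy.
  ∂Q/∂x = 2*y
  ∂P/∂y = 4*y
  integrand = ∂Q/∂x - ∂P/∂y = -2*y.
Integrating over R: integral_0^1 integral_0^1 (-2*y) dx dy = -1.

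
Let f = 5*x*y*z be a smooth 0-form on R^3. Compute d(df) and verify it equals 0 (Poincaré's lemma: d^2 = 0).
d(df) = 0

Step 1: df = sum_i (∂f/∂x_i) dx_i = (5*y*z) dx + (5*x*z) dy + (5*x*y) dz.
Step 2: Apply d again. Using the 1-form formula, the coefficient of dx ∧ dy in d(df) is ∂^2 f/∂x ∂y - ∂^2 f/∂y ∂x = (5*z) - (5*z) = 0 (equality of mixed partials for smooth f).
Similarly for dx ∧ dz and dy ∧ dz — all coefficients vanish. So d(df) = 0.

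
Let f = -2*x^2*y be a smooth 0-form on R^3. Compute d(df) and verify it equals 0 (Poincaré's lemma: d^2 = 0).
d(df) = 0

Step 1: df = sum_i (∂f/∂x_i) dx_i = (-4*x*y) dx + (-2*x^2) dy + (0) dz.
Step 2: Apply d again. Using the 1-form formula, the coefficient of dx ∧ dy in d(df) is ∂^2 f/∂x ∂y - ∂^2 f/∂y ∂x = (-4*x) - (-4*x) = 0 (equality of mixed partials for smooth f).
Similarly for dx ∧ dz and dy ∧ dz — all coefficients vanish. So d(df) = 0.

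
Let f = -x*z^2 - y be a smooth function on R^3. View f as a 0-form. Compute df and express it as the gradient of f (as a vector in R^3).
df = (-z^2) dx + (-1) dy + (-2*x*z) dz; grad f = (-z^2, -1, -2*x*z)

For a 0-form f, d f = (∂f/∂x) dx + (∂f/∂y) dy + (∂f/∂z) dz. The components of the vector representation are exactly the entries of grad f in Cartesian coordinates:
  ∂f/∂x = -z^2
  ∂f/∂y = -1
  ∂f/∂z = -2*x*z.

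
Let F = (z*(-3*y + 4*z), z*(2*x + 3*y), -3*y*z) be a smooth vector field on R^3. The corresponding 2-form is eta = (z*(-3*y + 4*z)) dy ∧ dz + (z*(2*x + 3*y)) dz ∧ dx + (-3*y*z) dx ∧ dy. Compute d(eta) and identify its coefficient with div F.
d(eta) = (-3*y + 3*z) dx ∧ dy ∧ dz; div F = -3*y + 3*z

For a 2-form in R^3 of the form above, applying d gives a 3-form with coefficient ∂P/∂x + ∂Q/∂y + ∂R/∂z:
  ∂P/∂x = 0
  ∂Q/∂y = 3*z
  ∂R/∂z = -3*y
Sum = -3*y + 3*z, which is exactly div F.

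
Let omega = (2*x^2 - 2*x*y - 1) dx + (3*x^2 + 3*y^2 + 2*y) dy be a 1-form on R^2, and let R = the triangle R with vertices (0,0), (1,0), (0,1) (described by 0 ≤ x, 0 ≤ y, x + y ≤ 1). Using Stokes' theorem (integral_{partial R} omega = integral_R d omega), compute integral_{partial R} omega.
integral_(partial R) omega = 4/3

Stokes: integral_partial_R omega = integral_R d omega with d omega = (∂Q/∂x - ∂P/∂y) dx ∧ dy.
  ∂Q/∂x = 6*x
  ∂P/∂y = -2*x
  integrand = ∂Q/∂x - ∂P/∂y = 8*x.
Integrating over R: integral_0^1 integral_0^{1-x} (8*x) dy dx = 4/3.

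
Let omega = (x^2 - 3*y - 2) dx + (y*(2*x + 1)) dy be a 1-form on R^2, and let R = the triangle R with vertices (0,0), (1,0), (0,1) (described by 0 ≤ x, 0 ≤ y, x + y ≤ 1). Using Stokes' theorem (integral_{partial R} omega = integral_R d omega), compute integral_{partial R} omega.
integral_(partial R) omega = 11/6

Stokes: integral_partial_R omega = integral_R d omega with d omega = (∂Q/∂x - ∂P/∂y) dx ∧ dy.
  ∂Q/∂x = 2*y
  ∂P/∂y = -3
  integrand = ∂Q/∂x - ∂P/∂y = 2*y + 3.
Integrating over R: integral_0^1 integral_0^{1-x} (2*y + 3) dy dx = 11/6.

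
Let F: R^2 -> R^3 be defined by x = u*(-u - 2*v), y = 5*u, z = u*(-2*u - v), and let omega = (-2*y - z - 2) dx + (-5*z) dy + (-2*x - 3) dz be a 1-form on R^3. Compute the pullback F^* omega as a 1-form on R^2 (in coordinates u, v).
F^* omega = (-12*u^3 - 24*u^2*v + 70*u^2 - 6*u*v^2 + 45*u*v + 16*u + 7*v) du + (u*(-6*u^2 - 6*u*v + 20*u + 7)) dv

Using F^*(f dg) = (f ∘ F) d(g ∘ F), substitute each coordinate x_i by F_i(u, v) in f_i, and replace dx_i by d F_i = (∂F_i/∂u) du + (∂F_i/∂v) dv.
  For the x component: f_1(F) = 2*u^2 + u*v - 10*u - 2; d F_1 = (-2*u - 2*v) du + (-2*u) dv
  For the y component: f_2(F) = 5*u*(2*u + v); d F_2 = (5) du + (0) dv
  For the z component: f_3(F) = 2*u^2 + 4*u*v - 3; d F_3 = (-4*u - v) du + (-u) dv
Combining and collecting du, dv coefficients:
  coeff of du: -12*u^3 - 24*u^2*v + 70*u^2 - 6*u*v^2 + 45*u*v + 16*u + 7*v
  coeff of dv: u*(-6*u^2 - 6*u*v + 20*u + 7)
F^* omega = (-12*u^3 - 24*u^2*v + 70*u^2 - 6*u*v^2 + 45*u*v + 16*u + 7*v) du + (u*(-6*u^2 - 6*u*v + 20*u + 7)) dv.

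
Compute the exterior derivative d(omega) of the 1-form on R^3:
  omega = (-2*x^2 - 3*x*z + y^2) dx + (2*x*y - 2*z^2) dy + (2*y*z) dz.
d(omega) = (3*x) dx ∧ dz + (6*z) dy ∧ dz

For a 1-form omega = sum_i f_i dx_i, the exterior derivative is
  d(omega) = sum_{i < j} (∂f_j/∂x_i - ∂f_i/∂x_j) dx_i ∧ dx_j.
  coefficient of dx ∧ dz: ∂f_3/∂x - ∂f_1/∂z = ∂(2*y*z)/∂x - ∂(-2*x^2 - 3*x*z + y^2)/∂z = 3*x
  coefficient of dy ∧ dz: ∂f_3/∂y - ∂f_2/∂z = ∂(2*y*z)/∂y - ∂(2*x*y - 2*z^2)/∂z = 6*z
Assembling: d(omega) = (3*x) dx ∧ dz + (6*z) dy ∧ dz.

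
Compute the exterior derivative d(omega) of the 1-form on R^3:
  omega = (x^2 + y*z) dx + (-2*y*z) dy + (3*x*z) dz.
d(omega) = (-z) dx ∧ dy + (-y + 3*z) dx ∧ dz + (2*y) dy ∧ dz

For a 1-form omega = sum_i f_i dx_i, the exterior derivative is
  d(omega) = sum_{i < j} (∂f_j/∂x_i - ∂f_i/∂x_j) dx_i ∧ dx_j.
  coefficient of dx ∧ dy: ∂f_2/∂x - ∂f_1/∂y = ∂(-2*y*z)/∂x - ∂(x^2 + y*z)/∂y = -z
  coefficient of dx ∧ dz: ∂f_3/∂x - ∂f_1/∂z = ∂(3*x*z)/∂x - ∂(x^2 + y*z)/∂z = -y + 3*z
  coefficient of dy ∧ dz: ∂f_3/∂y - ∂f_2/∂z = ∂(3*x*z)/∂y - ∂(-2*y*z)/∂z = 2*y
Assembling: d(omega) = (-z) dx ∧ dy + (-y + 3*z) dx ∧ dz + (2*y) dy ∧ dz.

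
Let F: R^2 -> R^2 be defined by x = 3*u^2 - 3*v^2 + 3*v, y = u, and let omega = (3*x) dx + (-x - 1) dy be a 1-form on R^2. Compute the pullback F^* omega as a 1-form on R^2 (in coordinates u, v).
F^* omega = (54*u^3 - 3*u^2 - 54*u*v^2 + 54*u*v + 3*v^2 - 3*v - 1) du + (-54*u^2*v + 27*u^2 + 54*v^3 - 81*v^2 + 27*v) dv

Using F^*(f dg) = (f ∘ F) d(g ∘ F), substitute each coordinate x_i by F_i(u, v) in f_i, and replace dx_i by d F_i = (∂F_i/∂u) du + (∂F_i/∂v) dv.
  For the x component: f_1(F) = 9*u^2 - 9*v^2 + 9*v; d F_1 = (6*u) du + (3 - 6*v) dv
  For the y component: f_2(F) = -3*u^2 + 3*v^2 - 3*v - 1; d F_2 = (1) du + (0) dv
Combining and collecting du, dv coefficients:
  coeff of du: 54*u^3 - 3*u^2 - 54*u*v^2 + 54*u*v + 3*v^2 - 3*v - 1
  coeff of dv: -54*u^2*v + 27*u^2 + 54*v^3 - 81*v^2 + 27*v
F^* omega = (54*u^3 - 3*u^2 - 54*u*v^2 + 54*u*v + 3*v^2 - 3*v - 1) du + (-54*u^2*v + 27*u^2 + 54*v^3 - 81*v^2 + 27*v) dv.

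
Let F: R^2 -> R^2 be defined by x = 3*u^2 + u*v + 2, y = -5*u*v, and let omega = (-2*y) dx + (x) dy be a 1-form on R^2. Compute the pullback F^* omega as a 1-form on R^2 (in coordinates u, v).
F^* omega = (5*v*(9*u^2 + u*v - 2)) du + (5*u*(-3*u^2 + u*v - 2)) dv

Using F^*(f dg) = (f ∘ F) d(g ∘ F), substitute each coordinate x_i by F_i(u, v) in f_i, and replace dx_i by d F_i = (∂F_i/∂u) du + (∂F_i/∂v) dv.
  For the x component: f_1(F) = 10*u*v; d F_1 = (6*u + v) du + (u) dv
  For the y component: f_2(F) = 3*u^2 + u*v + 2; d F_2 = (-5*v) du + (-5*u) dv
Combining and collecting du, dv coefficients:
  coeff of du: 5*v*(9*u^2 + u*v - 2)
  coeff of dv: 5*u*(-3*u^2 + u*v - 2)
F^* omega = (5*v*(9*u^2 + u*v - 2)) du + (5*u*(-3*u^2 + u*v - 2)) dv.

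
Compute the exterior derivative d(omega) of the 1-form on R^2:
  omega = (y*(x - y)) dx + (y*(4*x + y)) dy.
d(omega) = (-x + 6*y) dx ∧ dy

For a 1-form omega = sum_i f_i dx_i, the exterior derivative is
  d(omega) = sum_{i < j} (∂f_j/∂x_i - ∂f_i/∂x_j) dx_i ∧ dx_j.
  coefficient of dx ∧ dy: ∂f_2/∂x - ∂f_1/∂y = ∂(y*(4*x + y))/∂x - ∂(y*(x - y))/∂y = -x + 6*y
Assembling: d(omega) = (-x + 6*y) dx ∧ dy.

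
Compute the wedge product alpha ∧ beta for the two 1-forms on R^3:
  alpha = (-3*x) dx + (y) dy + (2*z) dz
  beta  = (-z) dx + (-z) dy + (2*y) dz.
alpha ∧ beta = (z*(3*x + y)) dx ∧ dy + (-6*x*y + 2*z^2) dx ∧ dz + (2*y^2 + 2*z^2) dy ∧ dz

Distribute the wedge, using dx_i ∧ dx_j = -dx_j ∧ dx_i and dx_i ∧ dx_i = 0. For each pair (i, j) with i < j, the coefficient of dx_i ∧ dx_j in alpha ∧ beta is (alpha_i * beta_j - alpha_j * beta_i). Collecting: alpha ∧ beta = (z*(3*x + y)) dx ∧ dy + (-6*x*y + 2*z^2) dx ∧ dz + (2*y^2 + 2*z^2) dy ∧ dz.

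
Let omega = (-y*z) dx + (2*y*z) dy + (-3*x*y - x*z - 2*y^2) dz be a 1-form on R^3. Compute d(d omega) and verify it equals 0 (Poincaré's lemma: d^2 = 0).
d(d omega) = 0

Step 1: d omega = sum_{i<j} (∂f_j/∂x_i - ∂f_i/∂x_j) dx_i ∧ dx_j:
  coeff of dx ∧ dy: z
  coeff of dx ∧ dz: -2*y - z
  coeff of dy ∧ dz: -3*x - 6*y
Step 2: Apply d again to each 2-form coefficient. The only possible 3-form in R^3 is dx ∧ dy ∧ dz, with coefficient
  ∂(coeff of dy∧dz)/∂x - ∂(coeff of dx∧dz)/∂y + ∂(coeff of dx∧dy)/∂z
  = ∂/∂x (-3*x - 6*y) - ∂/∂y (-2*y - z) + ∂/∂z (z).
Each of these terms simplifies to sums of mixed partials that cancel in pairs. The result is 0 (by equality of mixed partials for smooth functions — Schwarz / Clairaut).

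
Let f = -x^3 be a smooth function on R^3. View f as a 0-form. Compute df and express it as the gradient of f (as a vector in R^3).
df = (-3*x^2) dx + (0) dy + (0) dz; grad f = (-3*x^2, 0, 0)

For a 0-form f, d f = (∂f/∂x) dx + (∂f/∂y) dy + (∂f/∂z) dz. The components of the vector representation are exactly the entries of grad f in Cartesian coordinates:
  ∂f/∂x = -3*x^2
  ∂f/∂y = 0
  ∂f/∂z = 0.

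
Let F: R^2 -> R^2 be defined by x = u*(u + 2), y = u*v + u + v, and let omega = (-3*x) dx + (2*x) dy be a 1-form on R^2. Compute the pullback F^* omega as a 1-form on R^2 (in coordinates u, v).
F^* omega = (2*u*(-3*u^2 + u*v - 8*u + 2*v - 4)) du + (2*u*(u^2 + 3*u + 2)) dv

Using F^*(f dg) = (f ∘ F) d(g ∘ F), substitute each coordinate x_i by F_i(u, v) in f_i, and replace dx_i by d F_i = (∂F_i/∂u) du + (∂F_i/∂v) dv.
  For the x component: f_1(F) = 3*u*(-u - 2); d F_1 = (2*u + 2) du + (0) dv
  For the y component: f_2(F) = 2*u*(u + 2); d F_2 = (v + 1) du + (u + 1) dv
Combining and collecting du, dv coefficients:
  coeff of du: 2*u*(-3*u^2 + u*v - 8*u + 2*v - 4)
  coeff of dv: 2*u*(u^2 + 3*u + 2)
F^* omega = (2*u*(-3*u^2 + u*v - 8*u + 2*v - 4)) du + (2*u*(u^2 + 3*u + 2)) dv.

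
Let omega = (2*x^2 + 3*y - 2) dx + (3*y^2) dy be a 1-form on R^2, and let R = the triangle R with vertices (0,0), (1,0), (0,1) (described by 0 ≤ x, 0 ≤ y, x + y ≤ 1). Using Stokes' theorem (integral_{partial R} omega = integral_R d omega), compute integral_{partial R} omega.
integral_(partial R) omega = -3/2

Stokes: integral_partial_R omega = integral_R d omega with d omega = (∂Q/∂x - ∂P/∂y) dx ∧ dy.
  ∂Q/∂x = 0
  ∂P/∂y = 3
  integrand = ∂Q/∂x - ∂P/∂y = -3.
Integrating over R: integral_0^1 integral_0^{1-x} (-3) dy dx = -3/2.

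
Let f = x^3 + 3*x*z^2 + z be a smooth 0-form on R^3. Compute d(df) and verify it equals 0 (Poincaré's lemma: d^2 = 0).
d(df) = 0

Step 1: df = sum_i (∂f/∂x_i) dx_i = (3*x^2 + 3*z^2) dx + (0) dy + (6*x*z + 1) dz.
Step 2: Apply d again. Using the 1-form formula, the coefficient of dx ∧ dy in d(df) is ∂^2 f/∂x ∂y - ∂^2 f/∂y ∂x = (0) - (0) = 0 (equality of mixed partials for smooth f).
Similarly for dx ∧ dz and dy ∧ dz — all coefficients vanish. So d(df) = 0.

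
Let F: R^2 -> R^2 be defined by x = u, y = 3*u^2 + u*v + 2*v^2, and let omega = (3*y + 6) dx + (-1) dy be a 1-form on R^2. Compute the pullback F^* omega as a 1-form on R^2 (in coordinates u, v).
F^* omega = (9*u^2 + 3*u*v - 6*u + 6*v^2 - v + 6) du + (-u - 4*v) dv

Using F^*(f dg) = (f ∘ F) d(g ∘ F), substitute each coordinate x_i by F_i(u, v) in f_i, and replace dx_i by d F_i = (∂F_i/∂u) du + (∂F_i/∂v) dv.
  For the x component: f_1(F) = 9*u^2 + 3*u*v + 6*v^2 + 6; d F_1 = (1) du + (0) dv
  For the y component: f_2(F) = -1; d F_2 = (6*u + v) du + (u + 4*v) dv
Combining and collecting du, dv coefficients:
  coeff of du: 9*u^2 + 3*u*v - 6*u + 6*v^2 - v + 6
  coeff of dv: -u - 4*v
F^* omega = (9*u^2 + 3*u*v - 6*u + 6*v^2 - v + 6) du + (-u - 4*v) dv.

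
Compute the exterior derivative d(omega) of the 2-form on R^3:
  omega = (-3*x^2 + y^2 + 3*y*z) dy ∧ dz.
d(omega) = (-6*x) dx ∧ dy ∧ dz

For a 2-form omega = sum_{i<j} g_{ij} dx_i ∧ dx_j, the exterior derivative is
  d(omega) = sum_{i<j} d(g_{ij}) ∧ dx_i ∧ dx_j = sum_{i<j, k} (∂g_{ij}/∂x_k) dx_k ∧ dx_i ∧ dx_j.
Expand each term, using dx_k ∧ dx_i ∧ dx_j = sgn(permutation) dx_{(a)} ∧ dx_{(b)} ∧ dx_{(c)} with (a < b < c) sorted:
  d(-3*x^2 + y^2 + 3*y*z) includes (∂/∂x)(-3*x^2 + y^2 + 3*y*z) dx = (-6*x) dx, which multiplied by dy ∧ dz gives (-6*x) dx ∧ dy ∧ dz
Collecting like 3-forms: d(omega) = (-6*x) dx ∧ dy ∧ dz.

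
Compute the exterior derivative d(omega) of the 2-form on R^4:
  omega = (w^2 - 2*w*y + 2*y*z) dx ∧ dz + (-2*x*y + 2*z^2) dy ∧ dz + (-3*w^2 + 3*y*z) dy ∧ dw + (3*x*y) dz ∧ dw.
d(omega) = (2*w - 2*y - 2*z) dx ∧ dy ∧ dz + (2*w + y) dx ∧ dz ∧ dw + (3*x - 3*y) dy ∧ dz ∧ dw

For a 2-form omega = sum_{i<j} g_{ij} dx_i ∧ dx_j, the exterior derivative is
  d(omega) = sum_{i<j} d(g_{ij}) ∧ dx_i ∧ dx_j = sum_{i<j, k} (∂g_{ij}/∂x_k) dx_k ∧ dx_i ∧ dx_j.
Expand each term, using dx_k ∧ dx_i ∧ dx_j = sgn(permutation) dx_{(a)} ∧ dx_{(b)} ∧ dx_{(c)} with (a < b < c) sorted:
  d(w^2 - 2*w*y + 2*y*z) includes (∂/∂y)(w^2 - 2*w*y + 2*y*z) dy = (-2*w + 2*z) dy, which multiplied by dx ∧ dz gives (2*w - 2*z) dx ∧ dy ∧ dz
  d(w^2 - 2*w*y + 2*y*z) includes (∂/∂w)(w^2 - 2*w*y + 2*y*z) dw = (2*w - 2*y) dw, which multiplied by dx ∧ dz gives (2*w - 2*y) dx ∧ dz ∧ dw
  d(-2*x*y + 2*z^2) includes (∂/∂x)(-2*x*y + 2*z^2) dx = (-2*y) dx, which multiplied by dy ∧ dz gives (-2*y) dx ∧ dy ∧ dz
  d(-3*w^2 + 3*y*z) includes (∂/∂z)(-3*w^2 + 3*y*z) dz = (3*y) dz, which multiplied by dy ∧ dw gives (-3*y) dy ∧ dz ∧ dw
  d(3*x*y) includes (∂/∂x)(3*x*y) dx = (3*y) dx, which multiplied by dz ∧ dw gives (3*y) dx ∧ dz ∧ dw
  d(3*x*y) includes (∂/∂y)(3*x*y) dy = (3*x) dy, which multiplied by dz ∧ dw gives (3*x) dy ∧ dz ∧ dw
Collecting like 3-forms: d(omega) = (2*w - 2*y - 2*z) dx ∧ dy ∧ dz + (2*w + y) dx ∧ dz ∧ dw + (3*x - 3*y) dy ∧ dz ∧ dw.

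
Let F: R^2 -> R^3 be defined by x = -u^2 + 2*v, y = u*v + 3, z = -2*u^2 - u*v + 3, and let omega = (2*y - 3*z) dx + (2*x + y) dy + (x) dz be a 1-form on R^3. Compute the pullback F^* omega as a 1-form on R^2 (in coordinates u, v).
F^* omega = (-8*u^3 - 11*u^2*v + u*v^2 - 8*u*v + 6*u + 2*v^2 + 3*v) du + (-u^3 + u^2*v + 12*u^2 + 12*u*v + 3*u - 6) dv

Using F^*(f dg) = (f ∘ F) d(g ∘ F), substitute each coordinate x_i by F_i(u, v) in f_i, and replace dx_i by d F_i = (∂F_i/∂u) du + (∂F_i/∂v) dv.
  For the x component: f_1(F) = 6*u^2 + 5*u*v - 3; d F_1 = (-2*u) du + (2) dv
  For the y component: f_2(F) = -2*u^2 + u*v + 4*v + 3; d F_2 = (v) du + (u) dv
  For the z component: f_3(F) = -u^2 + 2*v; d F_3 = (-4*u - v) du + (-u) dv
Combining and collecting du, dv coefficients:
  coeff of du: -8*u^3 - 11*u^2*v + u*v^2 - 8*u*v + 6*u + 2*v^2 + 3*v
  coeff of dv: -u^3 + u^2*v + 12*u^2 + 12*u*v + 3*u - 6
F^* omega = (-8*u^3 - 11*u^2*v + u*v^2 - 8*u*v + 6*u + 2*v^2 + 3*v) du + (-u^3 + u^2*v + 12*u^2 + 12*u*v + 3*u - 6) dv.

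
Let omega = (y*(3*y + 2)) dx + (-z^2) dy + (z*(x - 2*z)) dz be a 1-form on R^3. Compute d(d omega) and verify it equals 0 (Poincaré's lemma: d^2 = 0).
d(d omega) = 0

Step 1: d omega = sum_{i<j} (∂f_j/∂x_i - ∂f_i/∂x_j) dx_i ∧ dx_j:
  coeff of dx ∧ dy: -6*y - 2
  coeff of dx ∧ dz: z
  coeff of dy ∧ dz: 2*z
Step 2: Apply d again to each 2-form coefficient. The only possible 3-form in R^3 is dx ∧ dy ∧ dz, with coefficient
  ∂(coeff of dy∧dz)/∂x - ∂(coeff of dx∧dz)/∂y + ∂(coeff of dx∧dy)/∂z
  = ∂/∂x (2*z) - ∂/∂y (z) + ∂/∂z (-6*y - 2).
Each of these terms simplifies to sums of mixed partials that cancel in pairs. The result is 0 (by equality of mixed partials for smooth functions — Schwarz / Clairaut).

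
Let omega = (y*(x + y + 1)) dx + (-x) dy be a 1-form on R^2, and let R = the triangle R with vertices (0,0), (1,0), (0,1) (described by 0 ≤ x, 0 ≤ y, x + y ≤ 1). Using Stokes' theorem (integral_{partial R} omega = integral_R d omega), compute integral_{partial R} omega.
integral_(partial R) omega = -3/2

Stokes: integral_partial_R omega = integral_R d omega with d omega = (∂Q/∂x - ∂P/∂y) dx ∧ dy.
  ∂Q/∂x = -1
  ∂P/∂y = x + 2*y + 1
  integrand = ∂Q/∂x - ∂P/∂y = -x - 2*y - 2.
Integrating over R: integral_0^1 integral_0^{1-x} (-x - 2*y - 2) dy dx = -3/2.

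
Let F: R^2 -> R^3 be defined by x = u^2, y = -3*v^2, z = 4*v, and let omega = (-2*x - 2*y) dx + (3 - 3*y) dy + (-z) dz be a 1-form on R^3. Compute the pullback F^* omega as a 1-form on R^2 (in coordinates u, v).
F^* omega = (4*u*(-u^2 + 3*v^2)) du + (-54*v^3 - 34*v) dv

Using F^*(f dg) = (f ∘ F) d(g ∘ F), substitute each coordinate x_i by F_i(u, v) in f_i, and replace dx_i by d F_i = (∂F_i/∂u) du + (∂F_i/∂v) dv.
  For the x component: f_1(F) = -2*u^2 + 6*v^2; d F_1 = (2*u) du + (0) dv
  For the y component: f_2(F) = 9*v^2 + 3; d F_2 = (0) du + (-6*v) dv
  For the z component: f_3(F) = -4*v; d F_3 = (0) du + (4) dv
Combining and collecting du, dv coefficients:
  coeff of du: 4*u*(-u^2 + 3*v^2)
  coeff of dv: -54*v^3 - 34*v
F^* omega = (4*u*(-u^2 + 3*v^2)) du + (-54*v^3 - 34*v) dv.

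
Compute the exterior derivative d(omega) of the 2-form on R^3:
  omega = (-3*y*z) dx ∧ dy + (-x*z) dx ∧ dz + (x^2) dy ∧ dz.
d(omega) = (2*x - 3*y) dx ∧ dy ∧ dz

For a 2-form omega = sum_{i<j} g_{ij} dx_i ∧ dx_j, the exterior derivative is
  d(omega) = sum_{i<j} d(g_{ij}) ∧ dx_i ∧ dx_j = sum_{i<j, k} (∂g_{ij}/∂x_k) dx_k ∧ dx_i ∧ dx_j.
Expand each term, using dx_k ∧ dx_i ∧ dx_j = sgn(permutation) dx_{(a)} ∧ dx_{(b)} ∧ dx_{(c)} with (a < b < c) sorted:
  d(-3*y*z) includes (∂/∂z)(-3*y*z) dz = (-3*y) dz, which multiplied by dx ∧ dy gives (-3*y) dx ∧ dy ∧ dz
  d(x^2) includes (∂/∂x)(x^2) dx = (2*x) dx, which multiplied by dy ∧ dz gives (2*x) dx ∧ dy ∧ dz
Collecting like 3-forms: d(omega) = (2*x - 3*y) dx ∧ dy ∧ dz.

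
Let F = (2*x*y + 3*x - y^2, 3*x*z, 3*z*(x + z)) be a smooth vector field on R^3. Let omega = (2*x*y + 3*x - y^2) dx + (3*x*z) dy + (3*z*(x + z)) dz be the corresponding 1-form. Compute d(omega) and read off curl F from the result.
d(omega) = (-3*x) dy ∧ dz + (-3*z) dz ∧ dx + (-2*x + 2*y + 3*z) dx ∧ dy; curl F = (-3*x, -3*z, -2*x + 2*y + 3*z)

d omega = sum_{i<j} (∂f_j/∂x_i - ∂f_i/∂x_j) dx_i ∧ dx_j. Under the identification (dy ∧ dz, dz ∧ dx, dx ∧ dy) ↔ (e_x, e_y, e_z), the coefficients are exactly the components of curl F. Compute:
  ∂R/∂y - ∂Q/∂z = (0) - (3*x) = -3*x
  ∂P/∂z - ∂R/∂x = (0) - (3*z) = -3*z
  ∂Q/∂x - ∂P/∂y = (3*z) - (2*x - 2*y) = -2*x + 2*y + 3*z.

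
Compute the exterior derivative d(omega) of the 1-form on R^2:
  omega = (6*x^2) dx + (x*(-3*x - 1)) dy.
d(omega) = (-6*x - 1) dx ∧ dy

For a 1-form omega = sum_i f_i dx_i, the exterior derivative is
  d(omega) = sum_{i < j} (∂f_j/∂x_i - ∂f_i/∂x_j) dx_i ∧ dx_j.
  coefficient of dx ∧ dy: ∂f_2/∂x - ∂f_1/∂y = ∂(x*(-3*x - 1))/∂x - ∂(6*x^2)/∂y = -6*x - 1
Assembling: d(omega) = (-6*x - 1) dx ∧ dy.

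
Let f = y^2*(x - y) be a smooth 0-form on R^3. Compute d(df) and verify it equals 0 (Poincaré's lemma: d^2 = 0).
d(df) = 0

Step 1: df = sum_i (∂f/∂x_i) dx_i = (y^2) dx + (y*(2*x - 3*y)) dy + (0) dz.
Step 2: Apply d again. Using the 1-form formula, the coefficient of dx ∧ dy in d(df) is ∂^2 f/∂x ∂y - ∂^2 f/∂y ∂x = (2*y) - (2*y) = 0 (equality of mixed partials for smooth f).
Similarly for dx ∧ dz and dy ∧ dz — all coefficients vanish. So d(df) = 0.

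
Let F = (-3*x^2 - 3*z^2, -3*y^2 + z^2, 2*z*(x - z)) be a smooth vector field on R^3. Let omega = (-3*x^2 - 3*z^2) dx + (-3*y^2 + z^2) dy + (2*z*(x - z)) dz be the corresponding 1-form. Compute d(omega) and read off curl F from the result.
d(omega) = (-2*z) dy ∧ dz + (-8*z) dz ∧ dx + (0) dx ∧ dy; curl F = (-2*z, -8*z, 0)

d omega = sum_{i<j} (∂f_j/∂x_i - ∂f_i/∂x_j) dx_i ∧ dx_j. Under the identification (dy ∧ dz, dz ∧ dx, dx ∧ dy) ↔ (e_x, e_y, e_z), the coefficients are exactly the components of curl F. Compute:
  ∂R/∂y - ∂Q/∂z = (0) - (2*z) = -2*z
  ∂P/∂z - ∂R/∂x = (-6*z) - (2*z) = -8*z
  ∂Q/∂x - ∂P/∂y = (0) - (0) = 0.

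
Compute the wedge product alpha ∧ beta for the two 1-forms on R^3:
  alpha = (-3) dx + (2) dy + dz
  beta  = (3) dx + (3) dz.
alpha ∧ beta = (-12) dx ∧ dz + (-6) dx ∧ dy + (6) dy ∧ dz

Distribute the wedge, using dx_i ∧ dx_j = -dx_j ∧ dx_i and dx_i ∧ dx_i = 0. For each pair (i, j) with i < j, the coefficient of dx_i ∧ dx_j in alpha ∧ beta is (alpha_i * beta_j - alpha_j * beta_i). Collecting: alpha ∧ beta = (-12) dx ∧ dz + (-6) dx ∧ dy + (6) dy ∧ dz.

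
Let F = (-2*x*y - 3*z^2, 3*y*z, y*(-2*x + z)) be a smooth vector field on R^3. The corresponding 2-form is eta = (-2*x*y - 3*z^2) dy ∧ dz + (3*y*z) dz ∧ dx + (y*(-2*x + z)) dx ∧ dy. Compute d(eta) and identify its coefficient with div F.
d(eta) = (-y + 3*z) dx ∧ dy ∧ dz; div F = -y + 3*z

For a 2-form in R^3 of the form above, applying d gives a 3-form with coefficient ∂P/∂x + ∂Q/∂y + ∂R/∂z:
  ∂P/∂x = -2*y
  ∂Q/∂y = 3*z
  ∂R/∂z = y
Sum = -y + 3*z, which is exactly div F.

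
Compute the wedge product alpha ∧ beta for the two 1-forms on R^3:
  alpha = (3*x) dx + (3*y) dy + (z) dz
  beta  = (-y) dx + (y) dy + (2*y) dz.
alpha ∧ beta = (3*y*(x + y)) dx ∧ dy + (y*(6*x + z)) dx ∧ dz + (y*(6*y - z)) dy ∧ dz

Distribute the wedge, using dx_i ∧ dx_j = -dx_j ∧ dx_i and dx_i ∧ dx_i = 0. For each pair (i, j) with i < j, the coefficient of dx_i ∧ dx_j in alpha ∧ beta is (alpha_i * beta_j - alpha_j * beta_i). Collecting: alpha ∧ beta = (3*y*(x + y)) dx ∧ dy + (y*(6*x + z)) dx ∧ dz + (y*(6*y - z)) dy ∧ dz.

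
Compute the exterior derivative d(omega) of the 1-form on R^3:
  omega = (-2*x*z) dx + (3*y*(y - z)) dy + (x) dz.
d(omega) = (2*x + 1) dx ∧ dz + (3*y) dy ∧ dz

For a 1-form omega = sum_i f_i dx_i, the exterior derivative is
  d(omega) = sum_{i < j} (∂f_j/∂x_i - ∂f_i/∂x_j) dx_i ∧ dx_j.
  coefficient of dx ∧ dz: ∂f_3/∂x - ∂f_1/∂z = ∂(x)/∂x - ∂(-2*x*z)/∂z = 2*x + 1
  coefficient of dy ∧ dz: ∂f_3/∂y - ∂f_2/∂z = ∂(x)/∂y - ∂(3*y*(y - z))/∂z = 3*y
Assembling: d(omega) = (2*x + 1) dx ∧ dz + (3*y) dy ∧ dz.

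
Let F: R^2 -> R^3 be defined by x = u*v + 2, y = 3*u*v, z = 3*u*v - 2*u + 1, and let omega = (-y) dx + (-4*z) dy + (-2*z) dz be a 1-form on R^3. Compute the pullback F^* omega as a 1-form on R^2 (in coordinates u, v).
F^* omega = (-57*u*v^2 + 48*u*v - 8*u - 18*v + 4) du + (3*u*(-19*u*v + 12*u - 6)) dv

Using F^*(f dg) = (f ∘ F) d(g ∘ F), substitute each coordinate x_i by F_i(u, v) in f_i, and replace dx_i by d F_i = (∂F_i/∂u) du + (∂F_i/∂v) dv.
  For the x component: f_1(F) = -3*u*v; d F_1 = (v) du + (u) dv
  For the y component: f_2(F) = -12*u*v + 8*u - 4; d F_2 = (3*v) du + (3*u) dv
  For the z component: f_3(F) = -6*u*v + 4*u - 2; d F_3 = (3*v - 2) du + (3*u) dv
Combining and collecting du, dv coefficients:
  coeff of du: -57*u*v^2 + 48*u*v - 8*u - 18*v + 4
  coeff of dv: 3*u*(-19*u*v + 12*u - 6)
F^* omega = (-57*u*v^2 + 48*u*v - 8*u - 18*v + 4) du + (3*u*(-19*u*v + 12*u - 6)) dv.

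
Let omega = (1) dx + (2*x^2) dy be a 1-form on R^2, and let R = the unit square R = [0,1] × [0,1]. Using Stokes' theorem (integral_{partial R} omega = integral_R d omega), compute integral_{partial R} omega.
integral_(partial R) omega = 2

Stokes: integral_partial_R omega = integral_R d omega with d omega = (∂Q/∂x - ∂P/∂y) dx ∧ dy.
  ∂Q/∂x = 4*x
  ∂P/∂y = 0
  integrand = ∂Q/∂x - ∂P/∂y = 4*x.
Integrating over R: integral_0^1 integral_0^1 (4*x) dx dy = 2.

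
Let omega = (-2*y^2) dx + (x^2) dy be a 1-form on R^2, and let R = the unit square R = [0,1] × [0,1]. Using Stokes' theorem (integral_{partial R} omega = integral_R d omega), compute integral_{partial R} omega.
integral_(partial R) omega = 3

Stokes: integral_partial_R omega = integral_R d omega with d omega = (∂Q/∂x - ∂P/∂y) dx ∧ dy.
  ∂Q/∂x = 2*x
  ∂P/∂y = -4*y
  integrand = ∂Q/∂x - ∂P/∂y = 2*x + 4*y.
Integrating over R: integral_0^1 integral_0^1 (2*x + 4*y) dx dy = 3.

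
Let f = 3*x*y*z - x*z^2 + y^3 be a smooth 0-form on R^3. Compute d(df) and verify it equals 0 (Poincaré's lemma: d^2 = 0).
d(df) = 0

Step 1: df = sum_i (∂f/∂x_i) dx_i = (z*(3*y - z)) dx + (3*x*z + 3*y^2) dy + (x*(3*y - 2*z)) dz.
Step 2: Apply d again. Using the 1-form formula, the coefficient of dx ∧ dy in d(df) is ∂^2 f/∂x ∂y - ∂^2 f/∂y ∂x = (3*z) - (3*z) = 0 (equality of mixed partials for smooth f).
Similarly for dx ∧ dz and dy ∧ dz — all coefficients vanish. So d(df) = 0.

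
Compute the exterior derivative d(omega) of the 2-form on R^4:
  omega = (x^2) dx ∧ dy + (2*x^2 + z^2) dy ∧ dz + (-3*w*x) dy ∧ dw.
d(omega) = (4*x) dx ∧ dy ∧ dz + (-3*w) dx ∧ dy ∧ dw

For a 2-form omega = sum_{i<j} g_{ij} dx_i ∧ dx_j, the exterior derivative is
  d(omega) = sum_{i<j} d(g_{ij}) ∧ dx_i ∧ dx_j = sum_{i<j, k} (∂g_{ij}/∂x_k) dx_k ∧ dx_i ∧ dx_j.
Expand each term, using dx_k ∧ dx_i ∧ dx_j = sgn(permutation) dx_{(a)} ∧ dx_{(b)} ∧ dx_{(c)} with (a < b < c) sorted:
  d(2*x^2 + z^2) includes (∂/∂x)(2*x^2 + z^2) dx = (4*x) dx, which multiplied by dy ∧ dz gives (4*x) dx ∧ dy ∧ dz
  d(-3*w*x) includes (∂/∂x)(-3*w*x) dx = (-3*w) dx, which multiplied by dy ∧ dw gives (-3*w) dx ∧ dy ∧ dw
Collecting like 3-forms: d(omega) = (4*x) dx ∧ dy ∧ dz + (-3*w) dx ∧ dy ∧ dw.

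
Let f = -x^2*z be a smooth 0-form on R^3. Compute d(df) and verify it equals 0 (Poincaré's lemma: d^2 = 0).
d(df) = 0

Step 1: df = sum_i (∂f/∂x_i) dx_i = (-2*x*z) dx + (0) dy + (-x^2) dz.
Step 2: Apply d again. Using the 1-form formula, the coefficient of dx ∧ dy in d(df) is ∂^2 f/∂x ∂y - ∂^2 f/∂y ∂x = (0) - (0) = 0 (equality of mixed partials for smooth f).
Similarly for dx ∧ dz and dy ∧ dz — all coefficients vanish. So d(df) = 0.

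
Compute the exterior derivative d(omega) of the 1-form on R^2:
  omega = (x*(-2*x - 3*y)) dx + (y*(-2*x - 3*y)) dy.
d(omega) = (3*x - 2*y) dx ∧ dy

For a 1-form omega = sum_i f_i dx_i, the exterior derivative is
  d(omega) = sum_{i < j} (∂f_j/∂x_i - ∂f_i/∂x_j) dx_i ∧ dx_j.
  coefficient of dx ∧ dy: ∂f_2/∂x - ∂f_1/∂y = ∂(y*(-2*x - 3*y))/∂x - ∂(x*(-2*x - 3*y))/∂y = 3*x - 2*y
Assembling: d(omega) = (3*x - 2*y) dx ∧ dy.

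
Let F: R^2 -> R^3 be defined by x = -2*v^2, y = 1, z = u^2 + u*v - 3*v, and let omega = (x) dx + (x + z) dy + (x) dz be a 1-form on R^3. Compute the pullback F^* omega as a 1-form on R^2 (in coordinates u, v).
F^* omega = (2*v^2*(-2*u - v)) du + (2*v^2*(-u + 4*v + 3)) dv

Using F^*(f dg) = (f ∘ F) d(g ∘ F), substitute each coordinate x_i by F_i(u, v) in f_i, and replace dx_i by d F_i = (∂F_i/∂u) du + (∂F_i/∂v) dv.
  For the x component: f_1(F) = -2*v^2; d F_1 = (0) du + (-4*v) dv
  For the y component: f_2(F) = u^2 + u*v - 2*v^2 - 3*v; d F_2 = (0) du + (0) dv
  For the z component: f_3(F) = -2*v^2; d F_3 = (2*u + v) du + (u - 3) dv
Combining and collecting du, dv coefficients:
  coeff of du: 2*v^2*(-2*u - v)
  coeff of dv: 2*v^2*(-u + 4*v + 3)
F^* omega = (2*v^2*(-2*u - v)) du + (2*v^2*(-u + 4*v + 3)) dv.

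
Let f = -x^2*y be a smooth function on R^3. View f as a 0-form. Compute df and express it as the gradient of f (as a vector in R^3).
df = (-2*x*y) dx + (-x^2) dy + (0) dz; grad f = (-2*x*y, -x^2, 0)

For a 0-form f, d f = (∂f/∂x) dx + (∂f/∂y) dy + (∂f/∂z) dz. The components of the vector representation are exactly the entries of grad f in Cartesian coordinates:
  ∂f/∂x = -2*x*y
  ∂f/∂y = -x^2
  ∂f/∂z = 0.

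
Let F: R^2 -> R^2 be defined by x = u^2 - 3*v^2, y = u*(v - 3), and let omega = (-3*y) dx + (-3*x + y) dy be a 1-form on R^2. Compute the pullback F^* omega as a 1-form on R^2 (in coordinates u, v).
F^* omega = (-9*u^2*v + 27*u^2 + u*v^2 - 6*u*v + 9*u + 9*v^3 - 27*v^2) du + (u*(-3*u^2 + u*v - 3*u + 27*v^2 - 54*v)) dv

Using F^*(f dg) = (f ∘ F) d(g ∘ F), substitute each coordinate x_i by F_i(u, v) in f_i, and replace dx_i by d F_i = (∂F_i/∂u) du + (∂F_i/∂v) dv.
  For the x component: f_1(F) = 3*u*(3 - v); d F_1 = (2*u) du + (-6*v) dv
  For the y component: f_2(F) = -3*u^2 + u*v - 3*u + 9*v^2; d F_2 = (v - 3) du + (u) dv
Combining and collecting du, dv coefficients:
  coeff of du: -9*u^2*v + 27*u^2 + u*v^2 - 6*u*v + 9*u + 9*v^3 - 27*v^2
  coeff of dv: u*(-3*u^2 + u*v - 3*u + 27*v^2 - 54*v)
F^* omega = (-9*u^2*v + 27*u^2 + u*v^2 - 6*u*v + 9*u + 9*v^3 - 27*v^2) du + (u*(-3*u^2 + u*v - 3*u + 27*v^2 - 54*v)) dv.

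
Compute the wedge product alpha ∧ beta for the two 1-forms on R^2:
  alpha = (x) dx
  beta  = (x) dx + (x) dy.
alpha ∧ beta = (x^2) dx ∧ dy

Distribute the wedge, using dx_i ∧ dx_j = -dx_j ∧ dx_i and dx_i ∧ dx_i = 0. For each pair (i, j) with i < j, the coefficient of dx_i ∧ dx_j in alpha ∧ beta is (alpha_i * beta_j - alpha_j * beta_i). Collecting: alpha ∧ beta = (x^2) dx ∧ dy.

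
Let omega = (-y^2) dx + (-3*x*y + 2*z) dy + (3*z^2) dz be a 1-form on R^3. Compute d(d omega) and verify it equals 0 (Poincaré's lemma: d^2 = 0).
d(d omega) = 0

Step 1: d omega = sum_{i<j} (∂f_j/∂x_i - ∂f_i/∂x_j) dx_i ∧ dx_j:
  coeff of dx ∧ dy: -y
  coeff of dx ∧ dz: 0
  coeff of dy ∧ dz: -2
Step 2: Apply d again to each 2-form coefficient. The only possible 3-form in R^3 is dx ∧ dy ∧ dz, with coefficient
  ∂(coeff of dy∧dz)/∂x - ∂(coeff of dx∧dz)/∂y + ∂(coeff of dx∧dy)/∂z
  = ∂/∂x (-2) - ∂/∂y (0) + ∂/∂z (-y).
Each of these terms simplifies to sums of mixed partials that cancel in pairs. The result is 0 (by equality of mixed partials for smooth functions — Schwarz / Clairaut).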